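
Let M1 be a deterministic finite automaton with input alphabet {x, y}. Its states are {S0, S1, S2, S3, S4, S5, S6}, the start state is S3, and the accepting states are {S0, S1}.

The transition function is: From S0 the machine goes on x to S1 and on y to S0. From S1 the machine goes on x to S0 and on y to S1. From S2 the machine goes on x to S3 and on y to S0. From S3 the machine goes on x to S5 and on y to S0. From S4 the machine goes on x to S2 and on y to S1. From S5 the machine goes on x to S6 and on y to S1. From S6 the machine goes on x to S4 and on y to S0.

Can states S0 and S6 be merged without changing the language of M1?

No

P0 = {S0,S1} | {S2,S3,S4,S5,S6}.
No further refinement is possible. Final partition (2 blocks): {S0,S1} | {S2,S3,S4,S5,S6}.
S0 and S6 end up in different blocks, so they are distinguishable. For instance, the string 'ε' is accepted from only S0.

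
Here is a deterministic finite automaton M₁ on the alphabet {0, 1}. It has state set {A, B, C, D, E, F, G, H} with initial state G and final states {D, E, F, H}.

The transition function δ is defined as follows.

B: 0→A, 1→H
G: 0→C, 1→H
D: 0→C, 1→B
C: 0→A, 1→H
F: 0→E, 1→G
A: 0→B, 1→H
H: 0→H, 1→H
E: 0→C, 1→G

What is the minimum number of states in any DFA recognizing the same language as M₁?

First remove the unreachable states {D,E,F}; 5 states remain.
Initial partition by acceptance: {H} | {A,B,C,G}.
No further refinement is possible. Final partition (2 blocks): {H} | {A,B,C,G}.

2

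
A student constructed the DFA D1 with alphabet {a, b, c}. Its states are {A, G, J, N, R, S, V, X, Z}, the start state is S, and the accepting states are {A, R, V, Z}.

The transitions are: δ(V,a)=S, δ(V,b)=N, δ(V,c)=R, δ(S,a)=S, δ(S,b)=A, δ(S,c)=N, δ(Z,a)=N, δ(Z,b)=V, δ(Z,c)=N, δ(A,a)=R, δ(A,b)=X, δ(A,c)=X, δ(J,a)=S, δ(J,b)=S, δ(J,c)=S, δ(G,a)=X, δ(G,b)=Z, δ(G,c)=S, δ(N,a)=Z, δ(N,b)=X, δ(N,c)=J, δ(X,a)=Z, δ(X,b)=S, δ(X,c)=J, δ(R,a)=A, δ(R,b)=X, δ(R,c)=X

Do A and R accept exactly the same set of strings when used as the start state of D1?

Reachable states from the start: {A,J,N,R,S,V,X,Z}. Unreachable: {G} — drop them.
Initial partition by acceptance: {A,R,V,Z} | {J,N,S,X}.
Refine {A,R,V,Z} on symbol a: members go to different blocks, giving {A,R} and {V,Z}.
Refine {J,N,S,X} on symbol a: members go to different blocks, giving {J,S} and {N,X}.
Split {J,S} by δ(·,b) → {S} and {J}.
On input a, block {V,Z} splits into {Z} and {V}.
Split {N,X} by δ(·,b) → {N} and {X}.
No further refinement is possible. Final partition (7 blocks): {A,R} | {S} | {Z} | {N} | {J} | {V} | {X}.
A and R lie in the same block of the stable partition, so they are equivalent — no string distinguishes them.

Yes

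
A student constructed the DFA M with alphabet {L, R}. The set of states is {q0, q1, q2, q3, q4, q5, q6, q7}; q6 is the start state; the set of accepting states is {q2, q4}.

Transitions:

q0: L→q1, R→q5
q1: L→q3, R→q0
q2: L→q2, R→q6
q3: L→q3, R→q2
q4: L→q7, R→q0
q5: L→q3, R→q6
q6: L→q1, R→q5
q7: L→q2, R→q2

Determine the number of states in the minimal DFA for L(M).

4

First remove the unreachable states {q4,q7}; 6 states remain.
P0 = {q2} | {q0,q1,q3,q5,q6}.
Refine {q0,q1,q3,q5,q6} on symbol R: members go to different blocks, giving {q0,q1,q5,q6} and {q3}.
On input L, block {q0,q1,q5,q6} splits into {q0,q6} and {q1,q5}.
No further refinement is possible. Final partition (4 blocks): {q2} | {q0,q6} | {q3} | {q1,q5}.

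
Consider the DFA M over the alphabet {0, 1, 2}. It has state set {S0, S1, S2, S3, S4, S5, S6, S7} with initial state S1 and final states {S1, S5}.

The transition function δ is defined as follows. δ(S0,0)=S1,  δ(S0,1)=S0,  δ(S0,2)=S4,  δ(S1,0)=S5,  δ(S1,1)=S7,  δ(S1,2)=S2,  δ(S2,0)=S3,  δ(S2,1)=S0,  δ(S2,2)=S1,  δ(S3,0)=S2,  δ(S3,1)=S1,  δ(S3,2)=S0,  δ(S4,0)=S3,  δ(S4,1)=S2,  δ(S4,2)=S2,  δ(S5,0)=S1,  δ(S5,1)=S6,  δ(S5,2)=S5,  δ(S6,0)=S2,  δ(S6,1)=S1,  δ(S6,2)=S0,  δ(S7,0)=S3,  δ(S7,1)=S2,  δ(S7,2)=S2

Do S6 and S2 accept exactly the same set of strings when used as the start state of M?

All states are reachable from the start state.
Start with accepting vs non-accepting: {S1,S5} | {S0,S2,S3,S4,S6,S7}.
On input 2, block {S1,S5} splits into {S1} and {S5}.
Refine {S0,S2,S3,S4,S6,S7} on symbol 0: members go to different blocks, giving {S2,S3,S4,S6,S7} and {S0}.
Refine {S2,S3,S4,S6,S7} on symbol 1: members go to different blocks, giving {S3,S6} and {S4,S7} and {S2}.
The partition is now stable with 6 blocks: {S1} | {S3,S6} | {S5} | {S0} | {S4,S7} | {S2}.
S6 and S2 end up in different blocks, so they are distinguishable. For instance, the string '1' is accepted from only S6.

No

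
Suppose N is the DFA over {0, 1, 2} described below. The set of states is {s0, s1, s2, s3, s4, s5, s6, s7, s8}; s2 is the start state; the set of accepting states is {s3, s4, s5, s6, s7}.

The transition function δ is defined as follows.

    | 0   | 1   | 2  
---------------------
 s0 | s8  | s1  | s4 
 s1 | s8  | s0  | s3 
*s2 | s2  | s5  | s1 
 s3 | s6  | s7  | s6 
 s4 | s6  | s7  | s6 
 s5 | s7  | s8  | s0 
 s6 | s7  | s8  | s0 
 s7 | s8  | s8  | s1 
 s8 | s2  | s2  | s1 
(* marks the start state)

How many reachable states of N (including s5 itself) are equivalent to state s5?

All states are reachable from the start state.
P0 = {s3,s4,s5,s6,s7} | {s0,s1,s2,s8}.
Refine {s3,s4,s5,s6,s7} on symbol 0: members go to different blocks, giving {s3,s4,s5,s6} and {s7}.
Split {s3,s4,s5,s6} by δ(·,0) → {s3,s4} and {s5,s6}.
On input 1, block {s0,s1,s2,s8} splits into {s0,s1,s8} and {s2}.
Refine {s0,s1,s8} on symbol 0: members go to different blocks, giving {s0,s1} and {s8}.
Stable partition: {s3,s4} | {s0,s1} | {s7} | {s5,s6} | {s2} | {s8} — 6 equivalence classes.
State s5 belongs to the block {s5,s6}, which has 2 states.

2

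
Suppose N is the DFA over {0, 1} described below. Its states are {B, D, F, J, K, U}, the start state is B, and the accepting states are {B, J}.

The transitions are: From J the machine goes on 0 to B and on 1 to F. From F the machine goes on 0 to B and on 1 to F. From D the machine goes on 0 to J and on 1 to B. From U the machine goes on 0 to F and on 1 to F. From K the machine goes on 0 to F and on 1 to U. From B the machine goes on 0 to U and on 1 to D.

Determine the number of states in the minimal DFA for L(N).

States {K} cannot be reached from the start state, so discard them.
P0 = {B,J} | {D,F,U}.
Split {B,J} by δ(·,0) → {B} and {J}.
Refine {D,F,U} on symbol 0: members go to different blocks, giving {F} and {D} and {U}.
Stable partition: {B} | {F} | {J} | {D} | {U} — 5 equivalence classes.

5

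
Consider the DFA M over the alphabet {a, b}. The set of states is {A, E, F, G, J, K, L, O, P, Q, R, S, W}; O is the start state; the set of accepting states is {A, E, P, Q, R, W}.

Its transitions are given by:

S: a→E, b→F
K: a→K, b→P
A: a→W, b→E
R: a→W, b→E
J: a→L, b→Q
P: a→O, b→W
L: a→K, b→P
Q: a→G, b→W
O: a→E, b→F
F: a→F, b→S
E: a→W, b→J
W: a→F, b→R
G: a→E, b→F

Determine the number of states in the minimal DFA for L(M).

7

States {A} cannot be reached from the start state, so discard them.
Start with accepting vs non-accepting: {E,P,Q,R,W} | {F,G,J,K,L,O,S}.
Refine {E,P,Q,R,W} on symbol a: members go to different blocks, giving {P,Q,W} and {E,R}.
Split {P,Q,W} by δ(·,b) → {P,Q} and {W}.
Refine {F,G,J,K,L,O,S} on symbol a: members go to different blocks, giving {F,J,K,L} and {G,O,S}.
On input b, block {F,J,K,L} splits into {J,K,L} and {F}.
Refine {E,R} on symbol b: members go to different blocks, giving {R} and {E}.
No further refinement is possible. Final partition (7 blocks): {P,Q} | {J,K,L} | {R} | {W} | {G,O,S} | {F} | {E}.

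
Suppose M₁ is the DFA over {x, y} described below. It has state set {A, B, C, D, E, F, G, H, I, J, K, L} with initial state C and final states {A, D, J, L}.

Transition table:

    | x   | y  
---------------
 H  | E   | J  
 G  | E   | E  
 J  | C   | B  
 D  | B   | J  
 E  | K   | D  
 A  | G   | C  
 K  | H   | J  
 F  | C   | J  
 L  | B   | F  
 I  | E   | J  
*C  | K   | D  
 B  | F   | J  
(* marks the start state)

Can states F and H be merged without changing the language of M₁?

Reachable states from the start: {B,C,D,E,F,H,J,K}. Unreachable: {A,G,I,L} — drop them.
Start with accepting vs non-accepting: {D,J} | {B,C,E,F,H,K}.
Split {D,J} by δ(·,y) → {D} and {J}.
Refine {B,C,E,F,H,K} on symbol y: members go to different blocks, giving {B,F,H,K} and {C,E}.
Refine {B,F,H,K} on symbol x: members go to different blocks, giving {B,K} and {F,H}.
The partition is now stable with 5 blocks: {D} | {B,K} | {J} | {C,E} | {F,H}.
F and H lie in the same block of the stable partition, so they are equivalent — no string distinguishes them.

Yes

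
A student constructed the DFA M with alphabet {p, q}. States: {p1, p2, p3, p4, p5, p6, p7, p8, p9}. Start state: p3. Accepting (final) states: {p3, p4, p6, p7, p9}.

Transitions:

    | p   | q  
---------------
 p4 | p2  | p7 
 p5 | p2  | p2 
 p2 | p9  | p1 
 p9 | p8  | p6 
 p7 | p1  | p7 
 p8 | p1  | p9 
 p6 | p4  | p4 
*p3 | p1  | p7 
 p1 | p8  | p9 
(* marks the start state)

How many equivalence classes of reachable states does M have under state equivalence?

Reachable states from the start: {p1,p2,p3,p4,p6,p7,p8,p9}. Unreachable: {p5} — drop them.
Initial partition by acceptance: {p3,p4,p6,p7,p9} | {p1,p2,p8}.
Refine {p3,p4,p6,p7,p9} on symbol p: members go to different blocks, giving {p3,p4,p7,p9} and {p6}.
Refine {p3,p4,p7,p9} on symbol q: members go to different blocks, giving {p3,p4,p7} and {p9}.
On input p, block {p1,p2,p8} splits into {p1,p8} and {p2}.
Refine {p3,p4,p7} on symbol p: members go to different blocks, giving {p3,p7} and {p4}.
The partition is now stable with 6 blocks: {p3,p7} | {p1,p8} | {p6} | {p9} | {p2} | {p4}.

6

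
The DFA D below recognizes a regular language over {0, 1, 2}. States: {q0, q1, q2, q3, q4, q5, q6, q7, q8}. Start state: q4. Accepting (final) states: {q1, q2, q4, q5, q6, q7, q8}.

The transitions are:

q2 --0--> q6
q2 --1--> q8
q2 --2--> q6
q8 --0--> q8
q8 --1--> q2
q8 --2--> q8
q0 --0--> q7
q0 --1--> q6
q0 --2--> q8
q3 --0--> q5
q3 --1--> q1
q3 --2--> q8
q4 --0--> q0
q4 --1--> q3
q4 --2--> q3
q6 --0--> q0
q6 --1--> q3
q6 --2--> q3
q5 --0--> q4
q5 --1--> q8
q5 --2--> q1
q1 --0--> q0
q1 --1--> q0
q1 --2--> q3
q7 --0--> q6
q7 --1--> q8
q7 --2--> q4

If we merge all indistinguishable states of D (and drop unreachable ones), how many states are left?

All states are reachable from the start state.
P0 = {q1,q2,q4,q5,q6,q7,q8} | {q0,q3}.
On input 0, block {q1,q2,q4,q5,q6,q7,q8} splits into {q2,q5,q7,q8} and {q1,q4,q6}.
Refine {q2,q5,q7,q8} on symbol 0: members go to different blocks, giving {q2,q5,q7} and {q8}.
The partition is now stable with 4 blocks: {q2,q5,q7} | {q0,q3} | {q1,q4,q6} | {q8}.

4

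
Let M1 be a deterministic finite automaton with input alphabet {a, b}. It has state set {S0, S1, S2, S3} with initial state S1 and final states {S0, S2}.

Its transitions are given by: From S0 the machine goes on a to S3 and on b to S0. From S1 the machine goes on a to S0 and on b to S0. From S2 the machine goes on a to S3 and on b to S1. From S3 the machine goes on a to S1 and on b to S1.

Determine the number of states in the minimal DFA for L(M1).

3

States {S2} cannot be reached from the start state, so discard them.
Start with accepting vs non-accepting: {S0} | {S1,S3}.
Refine {S1,S3} on symbol a: members go to different blocks, giving {S1} and {S3}.
The partition is now stable with 3 blocks: {S0} | {S1} | {S3}.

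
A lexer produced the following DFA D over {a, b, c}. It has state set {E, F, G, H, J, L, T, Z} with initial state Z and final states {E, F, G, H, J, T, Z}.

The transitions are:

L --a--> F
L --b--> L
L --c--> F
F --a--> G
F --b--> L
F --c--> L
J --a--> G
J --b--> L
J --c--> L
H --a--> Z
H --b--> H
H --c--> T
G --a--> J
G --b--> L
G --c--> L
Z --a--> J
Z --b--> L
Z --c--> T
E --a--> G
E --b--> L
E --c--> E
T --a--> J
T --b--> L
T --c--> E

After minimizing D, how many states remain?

Reachable states from the start: {E,F,G,J,L,T,Z}. Unreachable: {H} — drop them.
Initial partition by acceptance: {E,F,G,J,T,Z} | {L}.
Split {E,F,G,J,T,Z} by δ(·,c) → {E,T,Z} and {F,G,J}.
No further refinement is possible. Final partition (3 blocks): {E,T,Z} | {L} | {F,G,J}.

3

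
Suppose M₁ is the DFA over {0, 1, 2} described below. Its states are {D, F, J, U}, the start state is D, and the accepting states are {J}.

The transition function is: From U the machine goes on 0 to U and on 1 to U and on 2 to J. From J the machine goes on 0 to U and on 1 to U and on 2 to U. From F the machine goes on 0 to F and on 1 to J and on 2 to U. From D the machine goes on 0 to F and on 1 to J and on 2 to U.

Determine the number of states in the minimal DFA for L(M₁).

3

Every state is reachable, so we keep all 4.
Start with accepting vs non-accepting: {J} | {D,F,U}.
Refine {D,F,U} on symbol 1: members go to different blocks, giving {D,F} and {U}.
Stable partition: {J} | {D,F} | {U} — 3 equivalence classes.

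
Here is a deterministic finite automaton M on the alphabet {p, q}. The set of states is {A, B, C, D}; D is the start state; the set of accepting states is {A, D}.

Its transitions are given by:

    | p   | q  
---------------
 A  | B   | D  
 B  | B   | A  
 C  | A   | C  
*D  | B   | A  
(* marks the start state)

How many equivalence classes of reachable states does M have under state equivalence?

Reachable states from the start: {A,B,D}. Unreachable: {C} — drop them.
Start with accepting vs non-accepting: {A,D} | {B}.
The partition is now stable with 2 blocks: {A,D} | {B}.

2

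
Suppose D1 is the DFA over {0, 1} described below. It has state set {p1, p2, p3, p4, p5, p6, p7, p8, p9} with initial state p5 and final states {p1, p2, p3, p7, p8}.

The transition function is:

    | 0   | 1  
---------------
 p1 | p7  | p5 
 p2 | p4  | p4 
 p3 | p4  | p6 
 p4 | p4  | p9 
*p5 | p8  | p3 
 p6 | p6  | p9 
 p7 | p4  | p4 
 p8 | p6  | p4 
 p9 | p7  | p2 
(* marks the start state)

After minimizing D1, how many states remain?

First remove the unreachable states {p1}; 8 states remain.
Initial partition by acceptance: {p2,p3,p7,p8} | {p4,p5,p6,p9}.
Split {p4,p5,p6,p9} by δ(·,0) → {p4,p6} and {p5,p9}.
No further refinement is possible. Final partition (3 blocks): {p2,p3,p7,p8} | {p4,p6} | {p5,p9}.

3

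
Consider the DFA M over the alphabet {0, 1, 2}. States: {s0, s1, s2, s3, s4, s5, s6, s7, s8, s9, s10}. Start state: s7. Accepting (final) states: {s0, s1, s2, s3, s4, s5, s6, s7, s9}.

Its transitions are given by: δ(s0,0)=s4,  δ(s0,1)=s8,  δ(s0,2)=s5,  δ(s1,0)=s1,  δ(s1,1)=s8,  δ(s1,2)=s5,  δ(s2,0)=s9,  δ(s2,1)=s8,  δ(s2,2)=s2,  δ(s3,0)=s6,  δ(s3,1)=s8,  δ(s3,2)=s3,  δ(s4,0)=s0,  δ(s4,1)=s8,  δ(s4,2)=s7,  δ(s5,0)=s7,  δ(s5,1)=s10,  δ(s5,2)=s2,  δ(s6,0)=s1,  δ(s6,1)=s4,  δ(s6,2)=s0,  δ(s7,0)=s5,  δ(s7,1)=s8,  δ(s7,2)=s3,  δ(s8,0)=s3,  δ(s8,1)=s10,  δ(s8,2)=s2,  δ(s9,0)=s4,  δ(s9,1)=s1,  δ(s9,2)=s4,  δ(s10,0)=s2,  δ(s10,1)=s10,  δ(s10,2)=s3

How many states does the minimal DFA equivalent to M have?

5

Every state is reachable, so we keep all 11.
P0 = {s0,s1,s2,s3,s4,s5,s6,s7,s9} | {s8,s10}.
On input 1, block {s0,s1,s2,s3,s4,s5,s6,s7,s9} splits into {s0,s1,s2,s3,s4,s5,s7} and {s6,s9}.
Refine {s0,s1,s2,s3,s4,s5,s7} on symbol 0: members go to different blocks, giving {s0,s1,s4,s5,s7} and {s2,s3}.
On input 2, block {s0,s1,s4,s5,s7} splits into {s0,s1,s4} and {s5,s7}.
No further refinement is possible. Final partition (5 blocks): {s0,s1,s4} | {s8,s10} | {s6,s9} | {s2,s3} | {s5,s7}.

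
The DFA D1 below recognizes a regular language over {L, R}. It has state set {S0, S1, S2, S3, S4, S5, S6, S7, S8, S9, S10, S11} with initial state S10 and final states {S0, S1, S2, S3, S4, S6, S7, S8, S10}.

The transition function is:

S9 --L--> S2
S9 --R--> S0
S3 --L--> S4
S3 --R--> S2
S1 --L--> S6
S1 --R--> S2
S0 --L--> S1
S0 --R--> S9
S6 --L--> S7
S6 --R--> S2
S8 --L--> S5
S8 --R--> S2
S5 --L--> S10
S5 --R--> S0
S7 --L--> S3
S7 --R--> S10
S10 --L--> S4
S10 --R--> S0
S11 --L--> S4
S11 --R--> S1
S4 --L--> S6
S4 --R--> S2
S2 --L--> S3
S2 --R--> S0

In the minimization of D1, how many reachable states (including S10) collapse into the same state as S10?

First remove the unreachable states {S5,S8,S11}; 9 states remain.
P0 = {S0,S1,S2,S3,S4,S6,S7,S10} | {S9}.
On input R, block {S0,S1,S2,S3,S4,S6,S7,S10} splits into {S1,S2,S3,S4,S6,S7,S10} and {S0}.
Refine {S1,S2,S3,S4,S6,S7,S10} on symbol R: members go to different blocks, giving {S1,S3,S4,S6,S7} and {S2,S10}.
The partition is now stable with 4 blocks: {S1,S3,S4,S6,S7} | {S9} | {S0} | {S2,S10}.
State S10 belongs to the block {S2,S10}, which has 2 states.

2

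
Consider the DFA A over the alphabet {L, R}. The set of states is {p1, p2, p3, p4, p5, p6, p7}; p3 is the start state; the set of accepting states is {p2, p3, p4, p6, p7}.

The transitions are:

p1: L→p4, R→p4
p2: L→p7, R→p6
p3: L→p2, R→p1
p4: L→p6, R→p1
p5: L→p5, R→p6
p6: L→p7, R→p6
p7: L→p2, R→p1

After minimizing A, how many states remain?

3

States {p5} cannot be reached from the start state, so discard them.
Initial partition by acceptance: {p2,p3,p4,p6,p7} | {p1}.
On input R, block {p2,p3,p4,p6,p7} splits into {p3,p4,p7} and {p2,p6}.
The partition is now stable with 3 blocks: {p3,p4,p7} | {p1} | {p2,p6}.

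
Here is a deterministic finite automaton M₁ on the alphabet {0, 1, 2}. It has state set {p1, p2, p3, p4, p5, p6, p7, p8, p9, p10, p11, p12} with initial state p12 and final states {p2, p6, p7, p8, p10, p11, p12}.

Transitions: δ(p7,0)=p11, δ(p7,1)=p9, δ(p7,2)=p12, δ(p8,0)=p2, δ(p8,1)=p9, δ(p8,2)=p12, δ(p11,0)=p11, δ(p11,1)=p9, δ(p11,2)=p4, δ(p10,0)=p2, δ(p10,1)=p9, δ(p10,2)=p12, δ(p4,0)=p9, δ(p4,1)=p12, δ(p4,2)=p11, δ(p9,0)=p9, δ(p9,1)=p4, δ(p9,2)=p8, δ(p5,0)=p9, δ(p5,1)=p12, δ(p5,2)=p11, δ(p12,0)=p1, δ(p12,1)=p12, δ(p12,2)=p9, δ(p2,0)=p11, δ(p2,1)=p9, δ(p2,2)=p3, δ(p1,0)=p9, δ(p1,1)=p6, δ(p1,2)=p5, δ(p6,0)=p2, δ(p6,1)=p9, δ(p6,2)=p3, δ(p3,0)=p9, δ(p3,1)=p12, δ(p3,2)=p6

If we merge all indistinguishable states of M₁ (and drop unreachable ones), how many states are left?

States {p7,p10} cannot be reached from the start state, so discard them.
P0 = {p2,p6,p8,p11,p12} | {p1,p3,p4,p5,p9}.
Split {p2,p6,p8,p11,p12} by δ(·,0) → {p2,p6,p8,p11} and {p12}.
Split {p2,p6,p8,p11} by δ(·,2) → {p2,p6,p11} and {p8}.
On input 1, block {p1,p3,p4,p5,p9} splits into {p3,p4,p5} and {p1} and {p9}.
No further refinement is possible. Final partition (6 blocks): {p2,p6,p11} | {p3,p4,p5} | {p12} | {p8} | {p1} | {p9}.

6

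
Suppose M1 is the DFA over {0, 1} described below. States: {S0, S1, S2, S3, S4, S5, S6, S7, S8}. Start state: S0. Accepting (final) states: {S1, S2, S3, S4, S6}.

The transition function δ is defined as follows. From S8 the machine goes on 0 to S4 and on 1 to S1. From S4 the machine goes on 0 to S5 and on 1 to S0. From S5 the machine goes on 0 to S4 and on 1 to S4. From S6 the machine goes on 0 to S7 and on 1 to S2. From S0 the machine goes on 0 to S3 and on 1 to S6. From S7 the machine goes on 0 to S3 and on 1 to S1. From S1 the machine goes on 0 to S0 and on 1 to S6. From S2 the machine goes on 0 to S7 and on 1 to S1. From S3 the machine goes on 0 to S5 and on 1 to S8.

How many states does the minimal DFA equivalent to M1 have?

All states are reachable from the start state.
P0 = {S1,S2,S3,S4,S6} | {S0,S5,S7,S8}.
Refine {S1,S2,S3,S4,S6} on symbol 1: members go to different blocks, giving {S1,S2,S6} and {S3,S4}.
Refine {S0,S5,S7,S8} on symbol 1: members go to different blocks, giving {S0,S7,S8} and {S5}.
The partition is now stable with 4 blocks: {S1,S2,S6} | {S0,S7,S8} | {S3,S4} | {S5}.

4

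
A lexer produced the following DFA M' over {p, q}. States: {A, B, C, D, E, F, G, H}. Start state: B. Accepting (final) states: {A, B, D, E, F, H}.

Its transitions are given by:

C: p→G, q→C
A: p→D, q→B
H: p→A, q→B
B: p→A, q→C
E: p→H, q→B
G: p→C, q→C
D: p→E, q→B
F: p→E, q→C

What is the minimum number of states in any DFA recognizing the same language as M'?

3

Reachable states from the start: {A,B,C,D,E,G,H}. Unreachable: {F} — drop them.
Initial partition by acceptance: {A,B,D,E,H} | {C,G}.
On input q, block {A,B,D,E,H} splits into {A,D,E,H} and {B}.
Stable partition: {A,D,E,H} | {C,G} | {B} — 3 equivalence classes.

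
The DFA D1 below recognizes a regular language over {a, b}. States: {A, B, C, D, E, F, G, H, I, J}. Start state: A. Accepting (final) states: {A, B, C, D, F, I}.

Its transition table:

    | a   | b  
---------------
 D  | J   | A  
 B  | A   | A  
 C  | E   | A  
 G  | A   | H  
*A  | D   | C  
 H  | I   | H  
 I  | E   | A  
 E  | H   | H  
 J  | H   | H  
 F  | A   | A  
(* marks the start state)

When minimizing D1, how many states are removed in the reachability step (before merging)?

3

Starting at A and following transitions, the reachable set is {A, C, D, E, H, I, J}. That leaves B, F, G unreachable — 3 in total.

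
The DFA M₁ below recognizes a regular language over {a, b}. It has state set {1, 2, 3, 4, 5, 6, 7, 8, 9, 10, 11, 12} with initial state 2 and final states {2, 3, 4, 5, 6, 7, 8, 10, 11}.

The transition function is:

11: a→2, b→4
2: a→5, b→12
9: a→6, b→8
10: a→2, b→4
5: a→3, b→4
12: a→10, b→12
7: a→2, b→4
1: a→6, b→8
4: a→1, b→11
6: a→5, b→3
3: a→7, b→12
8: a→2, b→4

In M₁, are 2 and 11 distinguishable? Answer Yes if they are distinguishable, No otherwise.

Yes

Reachable states from the start: {1,2,3,4,5,6,7,8,10,11,12}. Unreachable: {9} — drop them.
P0 = {2,3,4,5,6,7,8,10,11} | {1,12}.
Refine {2,3,4,5,6,7,8,10,11} on symbol a: members go to different blocks, giving {2,3,5,6,7,8,10,11} and {4}.
Split {2,3,5,6,7,8,10,11} by δ(·,b) → {5,7,8,10,11} and {2,3} and {6}.
On input a, block {1,12} splits into {1} and {12}.
No further refinement is possible. Final partition (6 blocks): {5,7,8,10,11} | {1} | {4} | {2,3} | {6} | {12}.
2 and 11 end up in different blocks, so they are distinguishable. For instance, the string 'b' is accepted from only 11.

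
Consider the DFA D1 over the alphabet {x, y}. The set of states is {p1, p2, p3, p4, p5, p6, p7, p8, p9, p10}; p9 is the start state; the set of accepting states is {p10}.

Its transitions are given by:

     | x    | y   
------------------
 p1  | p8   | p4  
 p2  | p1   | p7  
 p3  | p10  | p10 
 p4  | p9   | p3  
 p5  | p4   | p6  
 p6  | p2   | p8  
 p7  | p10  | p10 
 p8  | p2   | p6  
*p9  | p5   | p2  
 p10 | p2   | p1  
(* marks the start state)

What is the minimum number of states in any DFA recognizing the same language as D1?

Every state is reachable, so we keep all 10.
Initial partition by acceptance: {p10} | {p1,p2,p3,p4,p5,p6,p7,p8,p9}.
Refine {p1,p2,p3,p4,p5,p6,p7,p8,p9} on symbol x: members go to different blocks, giving {p1,p2,p4,p5,p6,p8,p9} and {p3,p7}.
Split {p1,p2,p4,p5,p6,p8,p9} by δ(·,y) → {p1,p5,p6,p8,p9} and {p2,p4}.
On input x, block {p1,p5,p6,p8,p9} splits into {p5,p6,p8} and {p1,p9}.
The partition is now stable with 5 blocks: {p10} | {p5,p6,p8} | {p3,p7} | {p2,p4} | {p1,p9}.

5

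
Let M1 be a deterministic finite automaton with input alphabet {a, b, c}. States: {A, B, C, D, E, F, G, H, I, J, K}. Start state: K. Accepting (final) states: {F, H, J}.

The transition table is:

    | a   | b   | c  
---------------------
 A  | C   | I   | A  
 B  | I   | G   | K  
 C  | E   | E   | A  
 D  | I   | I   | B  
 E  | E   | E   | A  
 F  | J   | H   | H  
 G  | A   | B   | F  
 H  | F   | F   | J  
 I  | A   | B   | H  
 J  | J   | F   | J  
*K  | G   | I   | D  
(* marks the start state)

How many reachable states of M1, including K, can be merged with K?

P0 = {F,H,J} | {A,B,C,D,E,G,I,K}.
On input c, block {A,B,C,D,E,G,I,K} splits into {A,B,C,D,E,K} and {G,I}.
On input a, block {A,B,C,D,E,K} splits into {A,C,E} and {B,D,K}.
On input b, block {A,C,E} splits into {C,E} and {A}.
The partition is now stable with 5 blocks: {F,H,J} | {C,E} | {G,I} | {B,D,K} | {A}.
The equivalence class containing K is {B,D,K}, of size 3.

3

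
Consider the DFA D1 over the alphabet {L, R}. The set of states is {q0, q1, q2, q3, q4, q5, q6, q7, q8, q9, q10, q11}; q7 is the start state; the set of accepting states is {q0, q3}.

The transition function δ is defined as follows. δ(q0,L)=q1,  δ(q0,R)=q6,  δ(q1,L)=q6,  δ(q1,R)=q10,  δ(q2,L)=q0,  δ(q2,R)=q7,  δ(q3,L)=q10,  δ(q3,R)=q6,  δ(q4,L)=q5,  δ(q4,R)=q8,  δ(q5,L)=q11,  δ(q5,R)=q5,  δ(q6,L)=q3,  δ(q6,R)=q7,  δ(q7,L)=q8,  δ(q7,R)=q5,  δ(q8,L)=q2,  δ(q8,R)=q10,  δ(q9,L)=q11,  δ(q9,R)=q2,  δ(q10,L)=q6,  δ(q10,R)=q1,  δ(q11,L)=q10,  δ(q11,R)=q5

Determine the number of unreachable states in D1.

2

No path from q7 leads to q4, q9; the other 10 states are all reachable.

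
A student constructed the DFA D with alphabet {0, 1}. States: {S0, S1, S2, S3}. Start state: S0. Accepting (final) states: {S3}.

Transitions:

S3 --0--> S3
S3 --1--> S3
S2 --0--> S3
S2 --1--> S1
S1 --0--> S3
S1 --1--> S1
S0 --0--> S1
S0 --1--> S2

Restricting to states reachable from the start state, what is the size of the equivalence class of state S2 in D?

2

All states are reachable from the start state.
Start with accepting vs non-accepting: {S3} | {S0,S1,S2}.
On input 0, block {S0,S1,S2} splits into {S1,S2} and {S0}.
No further refinement is possible. Final partition (3 blocks): {S3} | {S1,S2} | {S0}.
The equivalence class containing S2 is {S1,S2}, of size 2.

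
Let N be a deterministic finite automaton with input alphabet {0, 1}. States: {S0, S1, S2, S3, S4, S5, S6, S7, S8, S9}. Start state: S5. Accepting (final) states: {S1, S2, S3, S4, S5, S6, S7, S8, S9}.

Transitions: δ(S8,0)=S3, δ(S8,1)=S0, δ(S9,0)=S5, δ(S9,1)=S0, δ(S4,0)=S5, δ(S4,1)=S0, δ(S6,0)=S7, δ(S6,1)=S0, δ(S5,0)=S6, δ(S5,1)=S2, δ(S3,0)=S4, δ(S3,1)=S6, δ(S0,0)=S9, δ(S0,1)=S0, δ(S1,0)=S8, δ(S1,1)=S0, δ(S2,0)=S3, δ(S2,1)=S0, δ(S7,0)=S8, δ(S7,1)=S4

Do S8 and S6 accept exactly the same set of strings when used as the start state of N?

Reachable states from the start: {S0,S2,S3,S4,S5,S6,S7,S8,S9}. Unreachable: {S1} — drop them.
P0 = {S2,S3,S4,S5,S6,S7,S8,S9} | {S0}.
On input 1, block {S2,S3,S4,S5,S6,S7,S8,S9} splits into {S2,S4,S6,S8,S9} and {S3,S5,S7}.
Stable partition: {S2,S4,S6,S8,S9} | {S0} | {S3,S5,S7} — 3 equivalence classes.
S8 and S6 lie in the same block of the stable partition, so they are equivalent — no string distinguishes them.

Yes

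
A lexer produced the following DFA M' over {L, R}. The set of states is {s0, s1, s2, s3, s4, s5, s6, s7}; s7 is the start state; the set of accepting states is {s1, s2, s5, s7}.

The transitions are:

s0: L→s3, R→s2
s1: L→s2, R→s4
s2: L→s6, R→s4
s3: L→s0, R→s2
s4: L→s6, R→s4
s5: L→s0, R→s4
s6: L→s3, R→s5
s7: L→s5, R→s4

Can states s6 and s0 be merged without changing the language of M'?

Yes

First remove the unreachable states {s1}; 7 states remain.
Start with accepting vs non-accepting: {s2,s5,s7} | {s0,s3,s4,s6}.
On input L, block {s2,s5,s7} splits into {s2,s5} and {s7}.
Refine {s0,s3,s4,s6} on symbol R: members go to different blocks, giving {s0,s3,s6} and {s4}.
No further refinement is possible. Final partition (4 blocks): {s2,s5} | {s0,s3,s6} | {s7} | {s4}.
s6 and s0 lie in the same block of the stable partition, so they are equivalent — no string distinguishes them.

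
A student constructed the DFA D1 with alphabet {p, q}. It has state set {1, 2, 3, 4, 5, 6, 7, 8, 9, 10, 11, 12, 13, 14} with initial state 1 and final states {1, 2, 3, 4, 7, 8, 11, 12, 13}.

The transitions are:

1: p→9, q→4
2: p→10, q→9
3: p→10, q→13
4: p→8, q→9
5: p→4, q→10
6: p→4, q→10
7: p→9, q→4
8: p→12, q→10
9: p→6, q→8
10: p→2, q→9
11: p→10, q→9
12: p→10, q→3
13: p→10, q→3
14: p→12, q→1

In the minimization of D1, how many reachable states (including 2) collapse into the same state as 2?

States {5,7,11,14} cannot be reached from the start state, so discard them.
P0 = {1,2,3,4,8,12,13} | {6,9,10}.
Split {1,2,3,4,8,12,13} by δ(·,p) → {1,2,3,12,13} and {4,8}.
On input q, block {1,2,3,12,13} splits into {3,12,13} and {1} and {2}.
On input p, block {6,9,10} splits into {6} and {9} and {10}.
On input p, block {4,8} splits into {4} and {8}.
Stable partition: {3,12,13} | {6} | {4} | {1} | {2} | {9} | {10} | {8} — 8 equivalence classes.
The equivalence class containing 2 is {2}, of size 1.

1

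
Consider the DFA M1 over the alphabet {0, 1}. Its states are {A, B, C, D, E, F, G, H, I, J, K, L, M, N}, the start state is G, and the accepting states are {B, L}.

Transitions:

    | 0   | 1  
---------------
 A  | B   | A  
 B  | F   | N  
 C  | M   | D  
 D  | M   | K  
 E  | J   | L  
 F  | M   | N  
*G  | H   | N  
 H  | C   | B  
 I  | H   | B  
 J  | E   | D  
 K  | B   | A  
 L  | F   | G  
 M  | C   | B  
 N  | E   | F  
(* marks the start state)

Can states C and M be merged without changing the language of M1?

Reachable states from the start: {A,B,C,D,E,F,G,H,J,K,L,M,N}. Unreachable: {I} — drop them.
Start with accepting vs non-accepting: {B,L} | {A,C,D,E,F,G,H,J,K,M,N}.
Refine {A,C,D,E,F,G,H,J,K,M,N} on symbol 0: members go to different blocks, giving {C,D,E,F,G,H,J,M,N} and {A,K}.
Split {C,D,E,F,G,H,J,M,N} by δ(·,1) → {C,F,G,J,N} and {E,H,M} and {D}.
Split {C,F,G,J,N} by δ(·,1) → {F,G,N} and {C,J}.
No further refinement is possible. Final partition (6 blocks): {B,L} | {F,G,N} | {A,K} | {E,H,M} | {D} | {C,J}.
C and M end up in different blocks, so they are distinguishable. For instance, the string '1' is accepted from only M.

No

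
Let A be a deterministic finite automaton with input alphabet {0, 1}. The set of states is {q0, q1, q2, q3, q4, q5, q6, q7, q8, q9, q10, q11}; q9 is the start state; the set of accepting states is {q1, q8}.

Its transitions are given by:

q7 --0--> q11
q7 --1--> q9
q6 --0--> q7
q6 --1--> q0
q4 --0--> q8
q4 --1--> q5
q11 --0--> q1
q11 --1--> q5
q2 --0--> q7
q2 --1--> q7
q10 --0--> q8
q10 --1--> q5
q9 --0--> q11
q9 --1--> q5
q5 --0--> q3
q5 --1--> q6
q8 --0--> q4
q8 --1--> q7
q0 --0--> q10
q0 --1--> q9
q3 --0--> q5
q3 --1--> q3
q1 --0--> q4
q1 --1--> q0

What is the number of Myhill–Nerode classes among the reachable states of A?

Reachable states from the start: {q0,q1,q3,q4,q5,q6,q7,q8,q9,q10,q11}. Unreachable: {q2} — drop them.
Start with accepting vs non-accepting: {q1,q8} | {q0,q3,q4,q5,q6,q7,q9,q10,q11}.
Split {q0,q3,q4,q5,q6,q7,q9,q10,q11} by δ(·,0) → {q0,q3,q5,q6,q7,q9} and {q4,q10,q11}.
Split {q0,q3,q5,q6,q7,q9} by δ(·,0) → {q0,q7,q9} and {q3,q5,q6}.
On input 1, block {q0,q7,q9} splits into {q0,q7} and {q9}.
On input 0, block {q3,q5,q6} splits into {q3,q5} and {q6}.
On input 1, block {q3,q5} splits into {q3} and {q5}.
The partition is now stable with 7 blocks: {q1,q8} | {q0,q7} | {q4,q10,q11} | {q3} | {q9} | {q6} | {q5}.

7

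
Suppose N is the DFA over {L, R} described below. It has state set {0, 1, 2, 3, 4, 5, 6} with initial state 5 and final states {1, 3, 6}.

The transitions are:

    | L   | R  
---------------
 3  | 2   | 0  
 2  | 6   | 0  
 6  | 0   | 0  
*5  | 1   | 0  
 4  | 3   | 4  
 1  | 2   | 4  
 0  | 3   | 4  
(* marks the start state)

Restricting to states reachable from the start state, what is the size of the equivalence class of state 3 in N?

3

Every state is reachable, so we keep all 7.
Initial partition by acceptance: {1,3,6} | {0,2,4,5}.
The partition is now stable with 2 blocks: {1,3,6} | {0,2,4,5}.
State 3 belongs to the block {1,3,6}, which has 3 states.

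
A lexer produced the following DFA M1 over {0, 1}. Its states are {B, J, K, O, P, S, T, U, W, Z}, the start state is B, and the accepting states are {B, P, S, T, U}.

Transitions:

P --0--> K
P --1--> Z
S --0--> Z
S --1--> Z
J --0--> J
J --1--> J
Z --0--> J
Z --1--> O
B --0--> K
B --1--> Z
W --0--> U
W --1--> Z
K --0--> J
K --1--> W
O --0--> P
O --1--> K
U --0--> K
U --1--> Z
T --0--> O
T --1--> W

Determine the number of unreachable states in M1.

No path from B leads to S, T; the other 8 states are all reachable.

2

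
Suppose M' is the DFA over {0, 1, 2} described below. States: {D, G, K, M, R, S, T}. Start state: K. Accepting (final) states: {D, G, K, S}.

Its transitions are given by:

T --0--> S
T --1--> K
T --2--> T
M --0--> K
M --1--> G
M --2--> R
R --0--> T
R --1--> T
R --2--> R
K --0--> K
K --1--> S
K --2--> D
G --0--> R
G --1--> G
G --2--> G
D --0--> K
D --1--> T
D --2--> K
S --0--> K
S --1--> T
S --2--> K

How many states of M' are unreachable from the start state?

Starting at K and following transitions, the reachable set is {D, K, S, T}. That leaves G, M, R unreachable — 3 in total.

3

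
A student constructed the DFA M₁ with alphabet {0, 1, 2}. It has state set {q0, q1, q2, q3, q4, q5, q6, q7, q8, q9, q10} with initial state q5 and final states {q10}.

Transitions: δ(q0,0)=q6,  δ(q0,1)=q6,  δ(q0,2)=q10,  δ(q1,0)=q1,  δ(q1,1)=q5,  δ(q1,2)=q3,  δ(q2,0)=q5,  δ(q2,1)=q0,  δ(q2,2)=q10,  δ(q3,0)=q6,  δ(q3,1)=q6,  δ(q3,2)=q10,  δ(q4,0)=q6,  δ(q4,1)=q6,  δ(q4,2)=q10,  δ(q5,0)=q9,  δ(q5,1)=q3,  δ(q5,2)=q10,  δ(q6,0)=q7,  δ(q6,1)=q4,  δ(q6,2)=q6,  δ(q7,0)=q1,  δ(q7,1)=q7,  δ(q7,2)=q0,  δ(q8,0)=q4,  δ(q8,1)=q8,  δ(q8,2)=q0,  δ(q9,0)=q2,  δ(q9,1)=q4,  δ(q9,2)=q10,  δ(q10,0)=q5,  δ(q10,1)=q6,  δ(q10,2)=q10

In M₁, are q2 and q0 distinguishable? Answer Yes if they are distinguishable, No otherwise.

Yes

Reachable states from the start: {q0,q1,q2,q3,q4,q5,q6,q7,q9,q10}. Unreachable: {q8} — drop them.
Start with accepting vs non-accepting: {q10} | {q0,q1,q2,q3,q4,q5,q6,q7,q9}.
Split {q0,q1,q2,q3,q4,q5,q6,q7,q9} by δ(·,2) → {q0,q2,q3,q4,q5,q9} and {q1,q6,q7}.
Split {q0,q2,q3,q4,q5,q9} by δ(·,0) → {q0,q3,q4} and {q2,q5,q9}.
Refine {q1,q6,q7} on symbol 1: members go to different blocks, giving {q1} and {q6} and {q7}.
Stable partition: {q10} | {q0,q3,q4} | {q1} | {q2,q5,q9} | {q6} | {q7} — 6 equivalence classes.
q2 and q0 end up in different blocks, so they are distinguishable. For instance, the string '02' is accepted from only q2.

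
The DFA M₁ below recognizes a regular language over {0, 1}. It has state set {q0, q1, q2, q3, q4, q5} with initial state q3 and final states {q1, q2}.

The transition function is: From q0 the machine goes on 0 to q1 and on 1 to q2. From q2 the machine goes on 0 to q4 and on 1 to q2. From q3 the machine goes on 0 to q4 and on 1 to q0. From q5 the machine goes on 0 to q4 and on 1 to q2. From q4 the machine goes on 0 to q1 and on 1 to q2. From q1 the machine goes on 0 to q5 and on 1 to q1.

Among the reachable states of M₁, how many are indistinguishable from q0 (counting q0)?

2

Start with accepting vs non-accepting: {q1,q2} | {q0,q3,q4,q5}.
On input 0, block {q0,q3,q4,q5} splits into {q0,q4} and {q3,q5}.
Refine {q1,q2} on symbol 0: members go to different blocks, giving {q1} and {q2}.
On input 1, block {q3,q5} splits into {q3} and {q5}.
No further refinement is possible. Final partition (5 blocks): {q1} | {q0,q4} | {q3} | {q2} | {q5}.
The equivalence class containing q0 is {q0,q4}, of size 2.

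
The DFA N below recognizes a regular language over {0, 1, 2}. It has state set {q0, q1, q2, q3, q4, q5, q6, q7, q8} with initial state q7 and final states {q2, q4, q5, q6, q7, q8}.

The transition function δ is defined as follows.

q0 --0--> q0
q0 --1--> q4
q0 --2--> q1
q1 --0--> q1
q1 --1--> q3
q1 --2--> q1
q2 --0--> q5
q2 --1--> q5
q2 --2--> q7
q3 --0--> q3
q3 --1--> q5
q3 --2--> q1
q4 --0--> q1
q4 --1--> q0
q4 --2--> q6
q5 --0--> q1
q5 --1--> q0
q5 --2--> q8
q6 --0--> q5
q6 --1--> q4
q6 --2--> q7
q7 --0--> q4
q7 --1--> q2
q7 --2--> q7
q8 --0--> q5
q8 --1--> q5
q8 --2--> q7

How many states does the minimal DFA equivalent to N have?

5

All states are reachable from the start state.
Start with accepting vs non-accepting: {q2,q4,q5,q6,q7,q8} | {q0,q1,q3}.
On input 0, block {q2,q4,q5,q6,q7,q8} splits into {q2,q6,q7,q8} and {q4,q5}.
Split {q2,q6,q7,q8} by δ(·,1) → {q2,q6,q8} and {q7}.
On input 1, block {q0,q1,q3} splits into {q0,q3} and {q1}.
The partition is now stable with 5 blocks: {q2,q6,q8} | {q0,q3} | {q4,q5} | {q7} | {q1}.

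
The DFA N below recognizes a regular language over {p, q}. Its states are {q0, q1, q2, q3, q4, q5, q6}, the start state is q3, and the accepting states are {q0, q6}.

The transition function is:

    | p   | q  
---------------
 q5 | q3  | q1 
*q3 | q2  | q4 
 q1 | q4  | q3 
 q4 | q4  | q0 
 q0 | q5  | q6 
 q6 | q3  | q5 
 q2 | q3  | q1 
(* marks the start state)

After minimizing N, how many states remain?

Every state is reachable, so we keep all 7.
P0 = {q0,q6} | {q1,q2,q3,q4,q5}.
On input q, block {q0,q6} splits into {q0} and {q6}.
Split {q1,q2,q3,q4,q5} by δ(·,q) → {q1,q2,q3,q5} and {q4}.
Refine {q1,q2,q3,q5} on symbol p: members go to different blocks, giving {q2,q3,q5} and {q1}.
On input q, block {q2,q3,q5} splits into {q2,q5} and {q3}.
The partition is now stable with 6 blocks: {q0} | {q2,q5} | {q6} | {q4} | {q1} | {q3}.

6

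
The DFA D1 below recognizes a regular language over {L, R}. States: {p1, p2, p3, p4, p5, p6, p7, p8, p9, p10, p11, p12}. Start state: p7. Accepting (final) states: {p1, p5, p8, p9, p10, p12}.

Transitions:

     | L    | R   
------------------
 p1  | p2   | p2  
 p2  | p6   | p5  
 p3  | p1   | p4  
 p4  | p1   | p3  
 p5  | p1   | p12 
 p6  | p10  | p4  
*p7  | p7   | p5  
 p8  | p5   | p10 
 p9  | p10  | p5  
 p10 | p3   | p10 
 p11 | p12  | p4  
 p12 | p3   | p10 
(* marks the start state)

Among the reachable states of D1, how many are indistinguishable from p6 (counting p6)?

1

States {p8,p9,p11} cannot be reached from the start state, so discard them.
Initial partition by acceptance: {p1,p5,p10,p12} | {p2,p3,p4,p6,p7}.
Refine {p1,p5,p10,p12} on symbol L: members go to different blocks, giving {p1,p10,p12} and {p5}.
Split {p1,p10,p12} by δ(·,R) → {p10,p12} and {p1}.
Split {p2,p3,p4,p6,p7} by δ(·,L) → {p2,p7} and {p3,p4} and {p6}.
Split {p2,p7} by δ(·,L) → {p2} and {p7}.
No further refinement is possible. Final partition (7 blocks): {p10,p12} | {p2} | {p5} | {p1} | {p3,p4} | {p6} | {p7}.
State p6 belongs to the block {p6}, which has 1 states.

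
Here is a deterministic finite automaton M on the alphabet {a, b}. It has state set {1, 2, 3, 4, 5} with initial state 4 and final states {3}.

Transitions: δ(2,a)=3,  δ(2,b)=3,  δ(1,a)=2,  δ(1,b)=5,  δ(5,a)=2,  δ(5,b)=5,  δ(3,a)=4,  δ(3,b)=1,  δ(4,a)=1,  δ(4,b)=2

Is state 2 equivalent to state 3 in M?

No

Every state is reachable, so we keep all 5.
P0 = {3} | {1,2,4,5}.
Split {1,2,4,5} by δ(·,a) → {1,4,5} and {2}.
On input a, block {1,4,5} splits into {1,5} and {4}.
No further refinement is possible. Final partition (4 blocks): {3} | {1,5} | {2} | {4}.
2 and 3 end up in different blocks, so they are distinguishable. For instance, the string 'ε' is accepted from only 3.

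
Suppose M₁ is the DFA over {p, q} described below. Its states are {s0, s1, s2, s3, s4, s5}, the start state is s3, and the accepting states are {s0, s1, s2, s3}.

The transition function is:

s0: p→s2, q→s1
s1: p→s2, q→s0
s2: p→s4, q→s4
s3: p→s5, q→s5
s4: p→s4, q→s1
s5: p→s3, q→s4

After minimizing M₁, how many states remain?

All states are reachable from the start state.
Start with accepting vs non-accepting: {s0,s1,s2,s3} | {s4,s5}.
Refine {s0,s1,s2,s3} on symbol p: members go to different blocks, giving {s0,s1} and {s2,s3}.
Refine {s4,s5} on symbol p: members go to different blocks, giving {s4} and {s5}.
Refine {s2,s3} on symbol p: members go to different blocks, giving {s2} and {s3}.
Stable partition: {s0,s1} | {s4} | {s2} | {s5} | {s3} — 5 equivalence classes.

5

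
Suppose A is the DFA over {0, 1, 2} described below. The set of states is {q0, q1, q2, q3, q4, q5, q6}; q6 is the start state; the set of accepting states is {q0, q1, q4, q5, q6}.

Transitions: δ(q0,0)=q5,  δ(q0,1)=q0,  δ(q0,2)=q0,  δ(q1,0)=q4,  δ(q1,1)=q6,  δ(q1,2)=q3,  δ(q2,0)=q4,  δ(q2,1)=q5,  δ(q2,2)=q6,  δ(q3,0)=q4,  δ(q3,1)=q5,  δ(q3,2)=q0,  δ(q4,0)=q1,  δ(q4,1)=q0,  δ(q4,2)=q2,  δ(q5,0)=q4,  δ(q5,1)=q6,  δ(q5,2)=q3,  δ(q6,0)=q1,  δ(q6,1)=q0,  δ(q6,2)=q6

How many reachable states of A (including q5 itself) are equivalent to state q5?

3

P0 = {q0,q1,q4,q5,q6} | {q2,q3}.
Split {q0,q1,q4,q5,q6} by δ(·,2) → {q1,q4,q5} and {q0,q6}.
The partition is now stable with 3 blocks: {q1,q4,q5} | {q2,q3} | {q0,q6}.
The equivalence class containing q5 is {q1,q4,q5}, of size 3.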